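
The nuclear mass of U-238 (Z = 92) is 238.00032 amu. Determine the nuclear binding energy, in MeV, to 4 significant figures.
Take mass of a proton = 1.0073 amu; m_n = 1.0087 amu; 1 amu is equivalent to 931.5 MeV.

The nucleus contains 92 protons and 238 − 92 = 146 neutrons.
Σm = 92·m_p + 146·m_n = 92.6716 + 147.2702 = 239.9418 amu
Mass defect Δm = 239.9418 − 238.00032 = 1.94148 amu
Converting to energy: 1.94148 amu × 931.5 MeV/amu = 1808.49 MeV

1808 MeV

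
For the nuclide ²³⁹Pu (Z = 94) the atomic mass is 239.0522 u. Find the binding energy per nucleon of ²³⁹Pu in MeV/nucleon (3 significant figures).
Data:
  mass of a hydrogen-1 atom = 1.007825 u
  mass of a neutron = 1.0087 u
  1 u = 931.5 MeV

7.58 MeV/nucleon

Mass of separated nucleons = 94(1.007825) + 145(1.0087) = 94.735550 + 146.2615 = 240.997050 u
The mass defect is 240.997050 − 239.0522 = 1.944850 u.
Binding energy = Δm·c² = 1.944850 × 931.5 MeV/u = 1811.63 MeV
Per nucleon: 1811.63 / 239 = 7.580 MeV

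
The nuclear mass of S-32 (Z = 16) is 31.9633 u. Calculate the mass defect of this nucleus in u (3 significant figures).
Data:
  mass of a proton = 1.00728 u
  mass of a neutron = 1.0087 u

0.292 u

Σm = 16·m_p + 16·m_n = 16.11648 + 16.1392 = 32.25568 u
Mass defect Δm = 32.25568 − 31.9633 = 0.29238 u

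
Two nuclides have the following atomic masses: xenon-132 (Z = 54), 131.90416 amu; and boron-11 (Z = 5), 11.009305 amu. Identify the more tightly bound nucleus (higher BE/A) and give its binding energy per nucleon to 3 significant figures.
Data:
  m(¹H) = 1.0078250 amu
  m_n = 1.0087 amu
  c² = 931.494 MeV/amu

xenon-132; 8.45 MeV/nucleon

xenon-132: Σm = 54(1.0078250) + 78(1.0087) = 133.1011500 amu; Δm = 1.1969900 amu; E_B = 1115.0 MeV; E_B/A = 8.447 MeV
boron-11: Σm = 5(1.0078250) + 6(1.0087) = 11.0913250 amu; Δm = 0.0820200 amu; E_B = 76.401 MeV; E_B/A = 6.946 MeV
xenon-132 has the higher binding energy per nucleon, so it is the more tightly bound nucleus.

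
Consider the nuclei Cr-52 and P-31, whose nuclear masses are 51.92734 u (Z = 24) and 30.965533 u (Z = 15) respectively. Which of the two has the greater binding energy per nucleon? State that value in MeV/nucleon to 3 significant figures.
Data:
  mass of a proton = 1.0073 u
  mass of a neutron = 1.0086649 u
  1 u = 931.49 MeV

Cr-52: Σm = 24(1.0073) + 28(1.0086649) = 52.4178172 u; Δm = 0.4904772 u; E_B = 456.87 MeV; E_B/A = 8.786 MeV
P-31: Σm = 15(1.0073) + 16(1.0086649) = 31.2481384 u; Δm = 0.2826054 u; E_B = 263.24 MeV; E_B/A = 8.492 MeV
Cr-52 has the higher binding energy per nucleon, so it is the more tightly bound nucleus.

Cr-52; 8.79 MeV/nucleon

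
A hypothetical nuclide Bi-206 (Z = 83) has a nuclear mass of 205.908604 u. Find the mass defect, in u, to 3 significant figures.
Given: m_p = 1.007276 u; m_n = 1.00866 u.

Mass of separated nucleons = 83(1.007276) + 123(1.00866) = 83.603908 + 124.06518 = 207.669088 u
Δm = 207.669088 − 205.908604 = 1.760484 u

1.76 u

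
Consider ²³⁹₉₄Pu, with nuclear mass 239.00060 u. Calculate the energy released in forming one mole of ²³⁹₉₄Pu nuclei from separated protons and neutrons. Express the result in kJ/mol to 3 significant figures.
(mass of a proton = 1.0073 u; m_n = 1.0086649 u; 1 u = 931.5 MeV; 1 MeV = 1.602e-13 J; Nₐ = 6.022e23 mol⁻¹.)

With 94 protons and 145 neutrons (A = 239):
Total constituent mass: 94 × 1.0073 + 145 × 1.0086649 = 240.9426105 u
Mass defect Δm = 240.9426105 − 239.00060 = 1.9420105 u
Binding energy = Δm·c² = 1.9420105 × 931.5 MeV/u = 1808.98 MeV
Per nucleus in joules: 1808.98 MeV × 1.602e-13 J/MeV = 2.8980e-10 J
Per mole: 2.8980e-10 J × 6.022e23 mol⁻¹ = 1.7452e+14 J/mol

1.75e+11 kJ/mol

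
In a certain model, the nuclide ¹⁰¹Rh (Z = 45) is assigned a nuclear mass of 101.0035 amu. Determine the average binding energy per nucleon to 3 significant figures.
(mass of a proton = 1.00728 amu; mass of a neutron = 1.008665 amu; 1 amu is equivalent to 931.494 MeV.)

Z = 45, so N = A − Z = 101 − 45 = 56.
Total constituent mass: 45 × 1.00728 + 56 × 1.008665 = 101.812840 amu
Mass defect Δm = 101.812840 − 101.0035 = 0.809340 amu
Converting to energy: 0.809340 amu × 931.494 MeV/amu = 753.895 MeV
BE/A = 753.895 MeV / 101 = 7.464 MeV/nucleon

7.46 MeV/nucleon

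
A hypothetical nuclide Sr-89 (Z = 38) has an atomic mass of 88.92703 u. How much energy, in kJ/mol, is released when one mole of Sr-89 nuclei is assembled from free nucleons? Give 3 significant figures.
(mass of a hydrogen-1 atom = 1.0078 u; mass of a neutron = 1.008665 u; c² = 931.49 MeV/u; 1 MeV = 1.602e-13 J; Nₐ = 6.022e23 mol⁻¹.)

Total constituent mass: 38 × 1.0078 + 51 × 1.008665 = 89.738315 u
Δm = 89.738315 − 88.92703 = 0.811285 u
E_B = 0.811285 × 931.49 = 755.704 MeV
Per nucleus in joules: 755.704 MeV × 1.602e-13 J/MeV = 1.2106e-10 J
Per mole: 1.2106e-10 J × 6.022e23 mol⁻¹ = 7.2902e+13 J/mol

7.29e+10 kJ/mol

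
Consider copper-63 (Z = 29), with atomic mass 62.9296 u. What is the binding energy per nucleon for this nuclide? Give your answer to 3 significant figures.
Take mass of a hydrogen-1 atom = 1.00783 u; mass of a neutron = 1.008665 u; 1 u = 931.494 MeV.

8.75 MeV/nucleon

Σm = 29·m(¹H) + 34·m_n = 29.22707 + 34.294610 = 63.521680 u
The mass defect is 63.521680 − 62.9296 = 0.592080 u.
Converting to energy: 0.592080 u × 931.494 MeV/u = 551.519 MeV
Dividing by A = 63 gives 8.754 MeV per nucleon.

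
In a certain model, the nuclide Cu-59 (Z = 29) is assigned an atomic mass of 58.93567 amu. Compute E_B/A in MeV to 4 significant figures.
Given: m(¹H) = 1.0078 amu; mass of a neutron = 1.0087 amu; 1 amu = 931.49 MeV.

8.708 MeV/nucleon

Z = 29, so N = A − Z = 59 − 29 = 30.
Total constituent mass: 29 × 1.0078 + 30 × 1.0087 = 59.4872 amu
Mass defect Δm = 59.4872 − 58.93567 = 0.55153 amu
E_B = 0.55153 × 931.49 = 513.745 MeV
Per nucleon: 513.745 / 59 = 8.708 MeV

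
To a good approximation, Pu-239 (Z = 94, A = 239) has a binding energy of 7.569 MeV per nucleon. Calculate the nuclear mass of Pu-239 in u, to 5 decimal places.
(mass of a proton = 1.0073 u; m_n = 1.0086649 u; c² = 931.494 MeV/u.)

Total binding energy = 239 × 7.569 = 1808.991 MeV
Mass defect = 1808.991 MeV / (931.494 MeV/u) = 1.9420318 u
Constituent mass = 94(1.0073) + 145(1.0086649) = 240.9426105 u
Nuclear mass = 240.9426105 − 1.9420318 = 239.0005787 u ≈ 239.00058 u (to 5 decimal places)

239.00058 u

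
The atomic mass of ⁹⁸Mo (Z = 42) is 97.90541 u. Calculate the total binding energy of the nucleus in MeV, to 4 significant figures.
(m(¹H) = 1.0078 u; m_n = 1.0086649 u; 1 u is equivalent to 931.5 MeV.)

845.3 MeV

Mass of separated nucleons = 42(1.0078) + 56(1.0086649) = 42.3276 + 56.4852344 = 98.8128344 u
Δm = 98.8128344 − 97.90541 = 0.9074244 u
E_B = 0.9074244 × 931.5 = 845.266 MeV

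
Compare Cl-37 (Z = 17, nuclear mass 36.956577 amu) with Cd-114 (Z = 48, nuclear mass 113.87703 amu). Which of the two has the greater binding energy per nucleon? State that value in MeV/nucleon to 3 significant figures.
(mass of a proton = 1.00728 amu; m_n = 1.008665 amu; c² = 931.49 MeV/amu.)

Cl-37; 8.57 MeV/nucleon

Cl-37: Σm = 17(1.00728) + 20(1.008665) = 37.297060 amu; Δm = 0.340483 amu; E_B = 317.16 MeV; E_B/A = 8.572 MeV
Cd-114: Σm = 48(1.00728) + 66(1.008665) = 114.921330 amu; Δm = 1.044300 amu; E_B = 972.76 MeV; E_B/A = 8.533 MeV
Cl-37 has the higher binding energy per nucleon, so it is the more tightly bound nucleus.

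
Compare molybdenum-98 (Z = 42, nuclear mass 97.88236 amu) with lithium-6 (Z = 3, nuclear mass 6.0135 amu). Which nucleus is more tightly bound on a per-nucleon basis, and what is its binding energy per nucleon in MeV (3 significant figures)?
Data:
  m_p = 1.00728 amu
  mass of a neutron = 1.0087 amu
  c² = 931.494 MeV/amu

molybdenum-98: Σm = 42(1.00728) + 56(1.0087) = 98.79296 amu; Δm = 0.91060 amu; E_B = 848.22 MeV; E_B/A = 8.655 MeV
lithium-6: Σm = 3(1.00728) + 3(1.0087) = 6.04794 amu; Δm = 0.03444 amu; E_B = 32.081 MeV; E_B/A = 5.347 MeV
molybdenum-98 has the higher binding energy per nucleon, so it is the more tightly bound nucleus.

molybdenum-98; 8.66 MeV/nucleon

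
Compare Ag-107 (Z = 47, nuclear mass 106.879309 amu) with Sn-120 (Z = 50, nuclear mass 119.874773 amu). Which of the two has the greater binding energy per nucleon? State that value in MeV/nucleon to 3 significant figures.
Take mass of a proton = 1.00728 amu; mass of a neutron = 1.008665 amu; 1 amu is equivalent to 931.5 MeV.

Ag-107; 8.56 MeV/nucleon

Ag-107: Σm = 47(1.00728) + 60(1.008665) = 107.862060 amu; Δm = 0.982751 amu; E_B = 915.43 MeV; E_B/A = 8.555 MeV
Sn-120: Σm = 50(1.00728) + 70(1.008665) = 120.970550 amu; Δm = 1.095777 amu; E_B = 1020.7 MeV; E_B/A = 8.506 MeV
Ag-107 has the higher binding energy per nucleon, so it is the more tightly bound nucleus.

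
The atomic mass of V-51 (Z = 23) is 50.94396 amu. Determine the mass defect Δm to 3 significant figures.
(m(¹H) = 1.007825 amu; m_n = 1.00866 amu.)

The nucleus contains 23 protons and 51 − 23 = 28 neutrons.
Mass of separated nucleons = 23(1.007825) + 28(1.00866) = 23.179975 + 28.24248 = 51.422455 amu
Δm = 51.422455 − 50.94396 = 0.478495 amu

0.478 amu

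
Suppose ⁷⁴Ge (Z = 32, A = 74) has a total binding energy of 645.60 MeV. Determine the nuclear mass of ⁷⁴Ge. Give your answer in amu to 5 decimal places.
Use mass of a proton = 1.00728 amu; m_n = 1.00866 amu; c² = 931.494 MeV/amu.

Mass defect = 645.60 MeV / (931.494 MeV/amu) = 0.6930801 amu
Constituent mass = 32(1.00728) + 42(1.00866) = 74.59668 amu
Nuclear mass = 74.59668 − 0.6930801 = 73.9035999 amu ≈ 73.90360 amu (to 5 decimal places)

73.90360 amu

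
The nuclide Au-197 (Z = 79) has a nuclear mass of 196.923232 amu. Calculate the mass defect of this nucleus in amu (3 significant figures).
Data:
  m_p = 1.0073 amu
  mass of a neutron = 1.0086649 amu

Σm = 79·m_p + 118·m_n = 79.5767 + 119.0224582 = 198.5991582 amu
Δm = 198.5991582 − 196.923232 = 1.6759262 amu

1.68 amu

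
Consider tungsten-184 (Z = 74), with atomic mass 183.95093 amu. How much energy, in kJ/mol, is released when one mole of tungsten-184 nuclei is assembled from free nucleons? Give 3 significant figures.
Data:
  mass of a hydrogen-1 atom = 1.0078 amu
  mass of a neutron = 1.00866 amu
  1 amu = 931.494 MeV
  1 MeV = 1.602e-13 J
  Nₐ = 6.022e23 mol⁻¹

1.42e+11 kJ/mol

With 74 protons and 110 neutrons (A = 184):
Mass of separated nucleons = 74(1.0078) + 110(1.00866) = 74.5772 + 110.95260 = 185.52980 amu
Mass defect Δm = 185.52980 − 183.95093 = 1.57887 amu
Binding energy = Δm·c² = 1.57887 × 931.494 MeV/amu = 1470.71 MeV
Per nucleus in joules: 1470.71 MeV × 1.602e-13 J/MeV = 2.3561e-10 J
Per mole: 2.3561e-10 J × 6.022e23 mol⁻¹ = 1.4188e+14 J/mol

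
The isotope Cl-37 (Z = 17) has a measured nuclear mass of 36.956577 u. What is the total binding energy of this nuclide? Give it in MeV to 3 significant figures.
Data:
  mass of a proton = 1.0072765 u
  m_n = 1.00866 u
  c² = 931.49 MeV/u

The nucleus contains 17 protons and 37 − 17 = 20 neutrons.
Σm = 17·m_p + 20·m_n = 17.1237005 + 20.17320 = 37.2969005 u
The mass defect is 37.2969005 − 36.956577 = 0.3403235 u.
Converting to energy: 0.3403235 u × 931.49 MeV/u = 317.008 MeV

317 MeV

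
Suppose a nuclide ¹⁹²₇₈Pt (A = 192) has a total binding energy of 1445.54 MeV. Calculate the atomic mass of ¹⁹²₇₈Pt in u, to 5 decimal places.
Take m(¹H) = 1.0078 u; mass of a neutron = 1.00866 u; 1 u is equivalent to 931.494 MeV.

Mass defect = 1445.54 MeV / (931.494 MeV/u) = 1.5518511 u
Constituent mass = 78(1.0078) + 114(1.00866) = 193.59564 u
Atomic mass = 193.59564 − 1.5518511 = 192.0437889 u ≈ 192.04379 u (to 5 decimal places)

192.04379 u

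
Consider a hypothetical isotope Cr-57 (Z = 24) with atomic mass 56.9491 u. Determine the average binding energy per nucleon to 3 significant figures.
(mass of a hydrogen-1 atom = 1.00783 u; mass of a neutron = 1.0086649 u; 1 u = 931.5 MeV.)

The nucleus contains 24 protons and 57 − 24 = 33 neutrons.
Total constituent mass: 24 × 1.00783 + 33 × 1.0086649 = 57.4738617 u
Mass defect Δm = 57.4738617 − 56.9491 = 0.5247617 u
E_B = 0.5247617 × 931.5 = 488.816 MeV
Dividing by A = 57 gives 8.576 MeV per nucleon.

8.58 MeV/nucleon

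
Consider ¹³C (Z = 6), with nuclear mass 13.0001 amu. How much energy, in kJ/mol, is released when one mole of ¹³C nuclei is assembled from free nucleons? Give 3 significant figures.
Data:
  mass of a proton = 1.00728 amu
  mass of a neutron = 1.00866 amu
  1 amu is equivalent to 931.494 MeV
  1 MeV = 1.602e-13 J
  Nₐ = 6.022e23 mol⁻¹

9.36e+09 kJ/mol

Total constituent mass: 6 × 1.00728 + 7 × 1.00866 = 13.10430 amu
Δm = 13.10430 − 13.0001 = 0.10420 amu
Binding energy = Δm·c² = 0.10420 × 931.494 MeV/amu = 97.0617 MeV
Per nucleus in joules: 97.0617 MeV × 1.602e-13 J/MeV = 1.5549e-11 J
Per mole: 1.5549e-11 J × 6.022e23 mol⁻¹ = 9.3636e+12 J/mol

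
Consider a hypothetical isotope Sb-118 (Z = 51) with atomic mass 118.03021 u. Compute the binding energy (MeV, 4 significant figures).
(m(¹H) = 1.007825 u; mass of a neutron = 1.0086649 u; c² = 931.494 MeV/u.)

884.4 MeV

Z = 51, so N = A − Z = 118 − 51 = 67.
Mass of separated nucleons = 51(1.007825) + 67(1.0086649) = 51.399075 + 67.5805483 = 118.9796233 u
The mass defect is 118.9796233 − 118.03021 = 0.9494133 u.
Binding energy = Δm·c² = 0.9494133 × 931.494 MeV/u = 884.373 MeV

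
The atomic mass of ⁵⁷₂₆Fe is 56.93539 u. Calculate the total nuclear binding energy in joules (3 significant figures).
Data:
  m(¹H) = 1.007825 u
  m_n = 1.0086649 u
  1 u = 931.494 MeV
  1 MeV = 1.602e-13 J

8.01e-11 J

Z = 26, so N = A − Z = 57 − 26 = 31.
Total constituent mass: 26 × 1.007825 + 31 × 1.0086649 = 57.4720619 u
Mass defect Δm = 57.4720619 − 56.93539 = 0.5366719 u
Converting to energy: 0.5366719 u × 931.494 MeV/u = 499.907 MeV
In joules: 499.907 MeV × 1.602e-13 J/MeV = 8.0085e-11 J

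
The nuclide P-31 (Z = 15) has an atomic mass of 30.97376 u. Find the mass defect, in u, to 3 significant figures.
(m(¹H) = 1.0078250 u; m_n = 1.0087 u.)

0.283 u

Z = 15, so N = A − Z = 31 − 15 = 16.
Total constituent mass: 15 × 1.0078250 + 16 × 1.0087 = 31.2565750 u
The mass defect is 31.2565750 − 30.97376 = 0.2828150 u.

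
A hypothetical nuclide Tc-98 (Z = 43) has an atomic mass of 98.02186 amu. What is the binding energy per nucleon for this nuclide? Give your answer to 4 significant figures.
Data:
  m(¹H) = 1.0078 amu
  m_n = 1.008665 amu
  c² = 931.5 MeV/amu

The nucleus contains 43 protons and 98 − 43 = 55 neutrons.
Mass of separated nucleons = 43(1.0078) + 55(1.008665) = 43.3354 + 55.476575 = 98.811975 amu
Mass defect Δm = 98.811975 − 98.02186 = 0.790115 amu
Converting to energy: 0.790115 amu × 931.5 MeV/amu = 735.992 MeV
Per nucleon: 735.992 / 98 = 7.510 MeV

7.510 MeV/nucleon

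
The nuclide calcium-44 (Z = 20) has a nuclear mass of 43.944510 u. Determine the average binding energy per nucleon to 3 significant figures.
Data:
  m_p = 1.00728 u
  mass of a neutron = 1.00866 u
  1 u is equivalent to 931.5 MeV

8.66 MeV/nucleon

Mass of separated nucleons = 20(1.00728) + 24(1.00866) = 20.14560 + 24.20784 = 44.35344 u
The mass defect is 44.35344 − 43.944510 = 0.408930 u.
Binding energy = Δm·c² = 0.408930 × 931.5 MeV/u = 380.918 MeV
BE/A = 380.918 MeV / 44 = 8.657 MeV/nucleon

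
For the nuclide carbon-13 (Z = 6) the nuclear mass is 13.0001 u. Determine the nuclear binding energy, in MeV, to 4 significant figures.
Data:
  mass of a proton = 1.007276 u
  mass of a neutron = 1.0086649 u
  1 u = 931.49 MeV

Σm = 6·m_p + 7·m_n = 6.043656 + 7.0606543 = 13.1043103 u
The mass defect is 13.1043103 − 13.0001 = 0.1042103 u.
Binding energy = Δm·c² = 0.1042103 × 931.49 MeV/u = 97.0709 MeV

97.07 MeV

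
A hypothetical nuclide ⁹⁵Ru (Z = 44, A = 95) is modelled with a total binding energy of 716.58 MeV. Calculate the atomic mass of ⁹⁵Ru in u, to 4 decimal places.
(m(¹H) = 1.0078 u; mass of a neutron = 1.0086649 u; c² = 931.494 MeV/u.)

95.0158 u

Mass defect = 716.58 MeV / (931.494 MeV/u) = 0.769280 u
Constituent mass = 44(1.0078) + 51(1.0086649) = 95.7851099 u
Atomic mass = 95.7851099 − 0.769280 = 95.0158299 u ≈ 95.0158 u (to 4 decimal places)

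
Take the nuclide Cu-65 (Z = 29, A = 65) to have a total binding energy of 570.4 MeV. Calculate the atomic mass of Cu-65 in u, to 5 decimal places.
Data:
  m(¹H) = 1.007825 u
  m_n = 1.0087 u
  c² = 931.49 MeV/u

64.92777 u

Mass defect = 570.4 MeV / (931.49 MeV/u) = 0.6123523 u
Constituent mass = 29(1.007825) + 36(1.0087) = 65.540125 u
Atomic mass = 65.540125 − 0.6123523 = 64.9277727 u ≈ 64.92777 u (to 5 decimal places)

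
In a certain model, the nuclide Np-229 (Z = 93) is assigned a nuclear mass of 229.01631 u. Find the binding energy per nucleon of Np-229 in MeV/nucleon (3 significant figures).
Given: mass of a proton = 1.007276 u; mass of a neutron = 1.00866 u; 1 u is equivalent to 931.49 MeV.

7.48 MeV/nucleon

With 93 protons and 136 neutrons (A = 229):
Mass of separated nucleons = 93(1.007276) + 136(1.00866) = 93.676668 + 137.17776 = 230.854428 u
Δm = 230.854428 − 229.01631 = 1.838118 u
E_B = 1.838118 × 931.49 = 1712.19 MeV
Per nucleon: 1712.19 / 229 = 7.477 MeV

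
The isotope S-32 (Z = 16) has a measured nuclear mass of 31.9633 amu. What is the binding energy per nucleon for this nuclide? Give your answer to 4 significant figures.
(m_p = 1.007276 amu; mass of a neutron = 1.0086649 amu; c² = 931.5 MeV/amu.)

Σm = 16·m_p + 16·m_n = 16.116416 + 16.1386384 = 32.2550544 amu
The mass defect is 32.2550544 − 31.9633 = 0.2917544 amu.
Binding energy = Δm·c² = 0.2917544 × 931.5 MeV/amu = 271.769 MeV
BE/A = 271.769 MeV / 32 = 8.493 MeV/nucleon

8.493 MeV/nucleon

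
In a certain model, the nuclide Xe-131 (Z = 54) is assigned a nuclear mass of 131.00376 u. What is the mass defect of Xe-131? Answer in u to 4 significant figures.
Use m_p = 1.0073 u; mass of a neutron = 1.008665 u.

1.058 u

The nucleus contains 54 protons and 131 − 54 = 77 neutrons.
Mass of separated nucleons = 54(1.0073) + 77(1.008665) = 54.3942 + 77.667205 = 132.061405 u
Δm = 132.061405 − 131.00376 = 1.057645 u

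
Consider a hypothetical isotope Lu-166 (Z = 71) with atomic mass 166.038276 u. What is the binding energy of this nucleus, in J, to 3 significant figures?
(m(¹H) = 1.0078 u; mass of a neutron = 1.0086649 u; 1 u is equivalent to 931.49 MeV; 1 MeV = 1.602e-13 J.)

2.00e-10 J

The nucleus contains 71 protons and 166 − 71 = 95 neutrons.
Σm = 71·m(¹H) + 95·m_n = 71.5538 + 95.8231655 = 167.3769655 u
Mass defect Δm = 167.3769655 − 166.038276 = 1.3386895 u
Converting to energy: 1.3386895 u × 931.49 MeV/u = 1246.98 MeV
In joules: 1246.98 MeV × 1.602e-13 J/MeV = 1.9977e-10 J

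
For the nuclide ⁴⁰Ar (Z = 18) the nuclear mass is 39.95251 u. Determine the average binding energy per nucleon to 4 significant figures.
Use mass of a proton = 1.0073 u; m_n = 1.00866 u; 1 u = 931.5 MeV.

With 18 protons and 22 neutrons (A = 40):
Σm = 18·m_p + 22·m_n = 18.1314 + 22.19052 = 40.32192 u
Δm = 40.32192 − 39.95251 = 0.36941 u
E_B = 0.36941 × 931.5 = 344.105 MeV
Dividing by A = 40 gives 8.603 MeV per nucleon.

8.603 MeV/nucleon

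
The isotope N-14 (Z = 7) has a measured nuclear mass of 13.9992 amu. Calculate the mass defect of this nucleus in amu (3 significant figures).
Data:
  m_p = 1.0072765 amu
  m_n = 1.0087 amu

With 7 protons and 7 neutrons (A = 14):
Mass of separated nucleons = 7(1.0072765) + 7(1.0087) = 7.0509355 + 7.0609 = 14.1118355 amu
Δm = 14.1118355 − 13.9992 = 0.1126355 amu

0.113 amu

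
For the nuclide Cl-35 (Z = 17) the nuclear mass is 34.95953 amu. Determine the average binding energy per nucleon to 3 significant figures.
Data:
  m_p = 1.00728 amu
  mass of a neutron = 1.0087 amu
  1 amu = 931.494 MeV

8.54 MeV/nucleon

Z = 17, so N = A − Z = 35 − 17 = 18.
Σm = 17·m_p + 18·m_n = 17.12376 + 18.1566 = 35.28036 amu
The mass defect is 35.28036 − 34.95953 = 0.32083 amu.
E_B = 0.32083 × 931.494 = 298.851 MeV
Dividing by A = 35 gives 8.539 MeV per nucleon.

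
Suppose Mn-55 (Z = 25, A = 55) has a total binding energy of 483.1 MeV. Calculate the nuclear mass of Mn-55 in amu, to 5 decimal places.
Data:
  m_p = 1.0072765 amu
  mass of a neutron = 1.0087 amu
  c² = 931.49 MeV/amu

54.92428 amu

Mass defect = 483.1 MeV / (931.49 MeV/amu) = 0.5186314 amu
Constituent mass = 25(1.0072765) + 30(1.0087) = 55.4429125 amu
Nuclear mass = 55.4429125 − 0.5186314 = 54.9242811 amu ≈ 54.92428 amu (to 5 decimal places)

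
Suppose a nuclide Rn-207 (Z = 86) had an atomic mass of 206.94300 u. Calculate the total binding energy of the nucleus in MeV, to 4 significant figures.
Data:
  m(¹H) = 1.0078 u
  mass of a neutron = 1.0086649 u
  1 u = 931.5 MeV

With 86 protons and 121 neutrons (A = 207):
Total constituent mass: 86 × 1.0078 + 121 × 1.0086649 = 208.7192529 u
Δm = 208.7192529 − 206.94300 = 1.7762529 u
E_B = 1.7762529 × 931.5 = 1654.58 MeV

1655 MeV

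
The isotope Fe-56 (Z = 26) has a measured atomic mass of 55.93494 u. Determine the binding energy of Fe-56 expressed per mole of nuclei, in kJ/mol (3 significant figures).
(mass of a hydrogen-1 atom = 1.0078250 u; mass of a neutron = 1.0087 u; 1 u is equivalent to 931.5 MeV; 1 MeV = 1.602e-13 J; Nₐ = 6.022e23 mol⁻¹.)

Z = 26, so N = A − Z = 56 − 26 = 30.
Total constituent mass: 26 × 1.0078250 + 30 × 1.0087 = 56.4644500 u
Δm = 56.4644500 − 55.93494 = 0.5295100 u
E_B = 0.5295100 × 931.5 = 493.239 MeV
Per nucleus in joules: 493.239 MeV × 1.602e-13 J/MeV = 7.9017e-11 J
Per mole: 7.9017e-11 J × 6.022e23 mol⁻¹ = 4.7584e+13 J/mol

4.76e+10 kJ/mol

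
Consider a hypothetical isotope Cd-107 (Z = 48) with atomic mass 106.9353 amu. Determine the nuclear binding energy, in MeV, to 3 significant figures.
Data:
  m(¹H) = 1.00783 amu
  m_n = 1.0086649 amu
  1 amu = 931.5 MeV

887 MeV

Mass of separated nucleons = 48(1.00783) + 59(1.0086649) = 48.37584 + 59.5112291 = 107.8870691 amu
Mass defect Δm = 107.8870691 − 106.9353 = 0.9517691 amu
Converting to energy: 0.9517691 amu × 931.5 MeV/amu = 886.573 MeV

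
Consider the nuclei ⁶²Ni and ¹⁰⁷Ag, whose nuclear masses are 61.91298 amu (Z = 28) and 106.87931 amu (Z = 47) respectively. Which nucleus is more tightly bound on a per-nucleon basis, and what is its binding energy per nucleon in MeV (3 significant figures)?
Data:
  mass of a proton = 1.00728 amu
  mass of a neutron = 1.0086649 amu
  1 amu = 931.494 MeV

⁶²Ni; 8.80 MeV/nucleon

⁶²Ni: Σm = 28(1.00728) + 34(1.0086649) = 62.4984466 amu; Δm = 0.5854666 amu; E_B = 545.36 MeV; E_B/A = 8.796 MeV
¹⁰⁷Ag: Σm = 47(1.00728) + 60(1.0086649) = 107.8620540 amu; Δm = 0.9827440 amu; E_B = 915.42 MeV; E_B/A = 8.555 MeV
⁶²Ni has the higher binding energy per nucleon, so it is the more tightly bound nucleus.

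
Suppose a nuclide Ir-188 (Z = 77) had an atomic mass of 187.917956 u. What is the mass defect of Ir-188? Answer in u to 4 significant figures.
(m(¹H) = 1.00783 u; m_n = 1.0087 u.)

1.651 u

Z = 77, so N = A − Z = 188 − 77 = 111.
Mass of separated nucleons = 77(1.00783) + 111(1.0087) = 77.60291 + 111.9657 = 189.56861 u
Mass defect Δm = 189.56861 − 187.917956 = 1.650654 u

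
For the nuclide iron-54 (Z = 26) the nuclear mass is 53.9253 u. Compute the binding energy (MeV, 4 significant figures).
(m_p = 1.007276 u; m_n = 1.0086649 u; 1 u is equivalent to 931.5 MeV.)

Mass of separated nucleons = 26(1.007276) + 28(1.0086649) = 26.189176 + 28.2426172 = 54.4317932 u
The mass defect is 54.4317932 − 53.9253 = 0.5064932 u.
E_B = 0.5064932 × 931.5 = 471.798 MeV

471.8 MeV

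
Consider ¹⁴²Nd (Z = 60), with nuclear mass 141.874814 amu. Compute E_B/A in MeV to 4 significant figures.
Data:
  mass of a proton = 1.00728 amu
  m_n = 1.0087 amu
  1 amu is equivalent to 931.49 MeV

8.366 MeV/nucleon

Mass of separated nucleons = 60(1.00728) + 82(1.0087) = 60.43680 + 82.7134 = 143.15020 amu
Mass defect Δm = 143.15020 − 141.874814 = 1.275386 amu
Binding energy = Δm·c² = 1.275386 × 931.49 MeV/amu = 1188.01 MeV
Per nucleon: 1188.01 / 142 = 8.366 MeV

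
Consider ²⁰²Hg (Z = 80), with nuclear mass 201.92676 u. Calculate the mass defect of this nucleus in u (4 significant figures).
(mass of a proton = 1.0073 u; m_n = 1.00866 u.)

Mass of separated nucleons = 80(1.0073) + 122(1.00866) = 80.5840 + 123.05652 = 203.64052 u
Mass defect Δm = 203.64052 − 201.92676 = 1.71376 u

1.714 u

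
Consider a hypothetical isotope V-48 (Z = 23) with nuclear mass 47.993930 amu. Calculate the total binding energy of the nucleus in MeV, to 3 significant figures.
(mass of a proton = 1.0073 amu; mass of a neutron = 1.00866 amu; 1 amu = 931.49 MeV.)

With 23 protons and 25 neutrons (A = 48):
Total constituent mass: 23 × 1.0073 + 25 × 1.00866 = 48.38440 amu
Mass defect Δm = 48.38440 − 47.993930 = 0.390470 amu
Converting to energy: 0.390470 amu × 931.49 MeV/amu = 363.719 MeV

364 MeV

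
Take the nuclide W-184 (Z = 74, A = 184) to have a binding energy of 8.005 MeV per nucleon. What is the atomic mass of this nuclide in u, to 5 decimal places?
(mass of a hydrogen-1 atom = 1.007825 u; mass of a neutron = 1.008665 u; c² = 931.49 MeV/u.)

183.95095 u

Total binding energy = 184 × 8.005 = 1472.920 MeV
Mass defect = 1472.920 MeV / (931.49 MeV/u) = 1.5812515 u
Constituent mass = 74(1.007825) + 110(1.008665) = 185.532200 u
Atomic mass = 185.532200 − 1.5812515 = 183.9509485 u ≈ 183.95095 u (to 5 decimal places)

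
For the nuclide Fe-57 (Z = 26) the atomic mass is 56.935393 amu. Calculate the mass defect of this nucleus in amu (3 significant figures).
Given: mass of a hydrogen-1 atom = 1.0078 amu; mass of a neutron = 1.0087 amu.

With 26 protons and 31 neutrons (A = 57):
Total constituent mass: 26 × 1.0078 + 31 × 1.0087 = 57.4725 amu
Δm = 57.4725 − 56.935393 = 0.537107 amu

0.537 amu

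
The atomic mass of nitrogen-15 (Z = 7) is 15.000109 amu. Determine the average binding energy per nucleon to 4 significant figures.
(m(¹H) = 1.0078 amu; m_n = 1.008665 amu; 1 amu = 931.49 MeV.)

7.689 MeV/nucleon

Mass of separated nucleons = 7(1.0078) + 8(1.008665) = 7.0546 + 8.069320 = 15.123920 amu
The mass defect is 15.123920 − 15.000109 = 0.123811 amu.
Converting to energy: 0.123811 amu × 931.49 MeV/amu = 115.329 MeV
Dividing by A = 15 gives 7.689 MeV per nucleon.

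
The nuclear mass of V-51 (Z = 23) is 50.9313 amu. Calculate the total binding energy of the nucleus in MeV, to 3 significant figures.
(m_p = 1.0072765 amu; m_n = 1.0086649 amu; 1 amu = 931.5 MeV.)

446 MeV

The nucleus contains 23 protons and 51 − 23 = 28 neutrons.
Σm = 23·m_p + 28·m_n = 23.1673595 + 28.2426172 = 51.4099767 amu
Δm = 51.4099767 − 50.9313 = 0.4786767 amu
Converting to energy: 0.4786767 amu × 931.5 MeV/amu = 445.887 MeV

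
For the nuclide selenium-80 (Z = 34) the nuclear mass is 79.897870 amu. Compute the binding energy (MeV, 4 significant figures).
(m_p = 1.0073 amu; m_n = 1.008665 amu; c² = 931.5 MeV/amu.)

697.6 MeV

With 34 protons and 46 neutrons (A = 80):
Σm = 34·m_p + 46·m_n = 34.2482 + 46.398590 = 80.646790 amu
Mass defect Δm = 80.646790 − 79.897870 = 0.748920 amu
Converting to energy: 0.748920 amu × 931.5 MeV/amu = 697.619 MeV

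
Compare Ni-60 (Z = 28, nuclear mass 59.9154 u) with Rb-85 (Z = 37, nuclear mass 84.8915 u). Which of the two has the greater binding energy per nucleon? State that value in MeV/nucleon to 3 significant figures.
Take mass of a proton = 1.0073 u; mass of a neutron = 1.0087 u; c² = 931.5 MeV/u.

Ni-60: Σm = 28(1.0073) + 32(1.0087) = 60.4828 u; Δm = 0.5674 u; E_B = 528.53 MeV; E_B/A = 8.809 MeV
Rb-85: Σm = 37(1.0073) + 48(1.0087) = 85.6877 u; Δm = 0.7962 u; E_B = 741.66 MeV; E_B/A = 8.725 MeV
Ni-60 has the higher binding energy per nucleon, so it is the more tightly bound nucleus.

Ni-60; 8.81 MeV/nucleon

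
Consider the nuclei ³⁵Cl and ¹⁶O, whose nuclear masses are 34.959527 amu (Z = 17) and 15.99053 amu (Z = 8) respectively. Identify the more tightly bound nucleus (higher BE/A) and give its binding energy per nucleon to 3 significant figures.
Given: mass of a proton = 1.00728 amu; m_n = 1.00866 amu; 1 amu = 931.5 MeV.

³⁵Cl; 8.52 MeV/nucleon

³⁵Cl: Σm = 17(1.00728) + 18(1.00866) = 35.27964 amu; Δm = 0.320113 amu; E_B = 298.19 MeV; E_B/A = 8.520 MeV
¹⁶O: Σm = 8(1.00728) + 8(1.00866) = 16.12752 amu; Δm = 0.13699 amu; E_B = 127.606 MeV; E_B/A = 7.975 MeV
³⁵Cl has the higher binding energy per nucleon, so it is the more tightly bound nucleus.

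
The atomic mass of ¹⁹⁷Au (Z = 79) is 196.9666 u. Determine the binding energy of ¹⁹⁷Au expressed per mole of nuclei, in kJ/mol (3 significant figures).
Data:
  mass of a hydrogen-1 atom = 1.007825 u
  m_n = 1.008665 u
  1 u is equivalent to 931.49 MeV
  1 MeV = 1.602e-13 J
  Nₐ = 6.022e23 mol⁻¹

1.50e+11 kJ/mol

Σm = 79·m(¹H) + 118·m_n = 79.618175 + 119.022470 = 198.640645 u
The mass defect is 198.640645 − 196.9666 = 1.674045 u.
Binding energy = Δm·c² = 1.674045 × 931.49 MeV/u = 1559.36 MeV
Per nucleus in joules: 1559.36 MeV × 1.602e-13 J/MeV = 2.4981e-10 J
Per mole: 2.4981e-10 J × 6.022e23 mol⁻¹ = 1.5044e+14 J/mol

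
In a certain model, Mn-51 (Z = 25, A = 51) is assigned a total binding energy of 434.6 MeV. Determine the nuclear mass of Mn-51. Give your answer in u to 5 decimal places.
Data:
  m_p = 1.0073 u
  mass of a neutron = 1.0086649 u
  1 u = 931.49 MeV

50.94122 u

Mass defect = 434.6 MeV / (931.49 MeV/u) = 0.4665643 u
Constituent mass = 25(1.0073) + 26(1.0086649) = 51.4077874 u
Nuclear mass = 51.4077874 − 0.4665643 = 50.9412231 u ≈ 50.94122 u (to 5 decimal places)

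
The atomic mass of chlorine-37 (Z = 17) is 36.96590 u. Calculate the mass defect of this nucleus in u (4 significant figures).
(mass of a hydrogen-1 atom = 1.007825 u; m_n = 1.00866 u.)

0.3403 u

Total constituent mass: 17 × 1.007825 + 20 × 1.00866 = 37.306225 u
Mass defect Δm = 37.306225 − 36.96590 = 0.340325 u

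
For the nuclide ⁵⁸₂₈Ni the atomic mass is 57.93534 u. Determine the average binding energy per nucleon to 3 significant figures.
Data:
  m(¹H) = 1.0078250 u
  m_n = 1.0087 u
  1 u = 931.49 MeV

8.75 MeV/nucleon

Z = 28, so N = A − Z = 58 − 28 = 30.
Σm = 28·m(¹H) + 30·m_n = 28.2191000 + 30.2610 = 58.4801000 u
Δm = 58.4801000 − 57.93534 = 0.5447600 u
Binding energy = Δm·c² = 0.5447600 × 931.49 MeV/u = 507.438 MeV
BE/A = 507.438 MeV / 58 = 8.749 MeV/nucleon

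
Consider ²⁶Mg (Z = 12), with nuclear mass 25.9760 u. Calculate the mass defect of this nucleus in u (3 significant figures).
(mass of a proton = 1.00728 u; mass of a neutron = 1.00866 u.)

0.233 u

With 12 protons and 14 neutrons (A = 26):
Total constituent mass: 12 × 1.00728 + 14 × 1.00866 = 26.20860 u
The mass defect is 26.20860 − 25.9760 = 0.23260 u.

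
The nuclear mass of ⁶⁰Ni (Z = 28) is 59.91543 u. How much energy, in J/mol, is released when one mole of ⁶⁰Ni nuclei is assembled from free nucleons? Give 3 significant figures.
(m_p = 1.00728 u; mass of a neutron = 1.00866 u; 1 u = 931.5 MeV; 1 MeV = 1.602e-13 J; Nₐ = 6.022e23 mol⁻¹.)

5.08e+13 J/mol

The nucleus contains 28 protons and 60 − 28 = 32 neutrons.
Σm = 28·m_p + 32·m_n = 28.20384 + 32.27712 = 60.48096 u
Δm = 60.48096 − 59.91543 = 0.56553 u
E_B = 0.56553 × 931.5 = 526.791 MeV
Per nucleus in joules: 526.791 MeV × 1.602e-13 J/MeV = 8.4392e-11 J
Per mole: 8.4392e-11 J × 6.022e23 mol⁻¹ = 5.0821e+13 J/mol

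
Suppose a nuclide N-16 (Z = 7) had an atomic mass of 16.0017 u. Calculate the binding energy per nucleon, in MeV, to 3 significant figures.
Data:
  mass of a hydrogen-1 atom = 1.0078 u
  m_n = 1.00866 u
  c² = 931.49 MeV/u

7.62 MeV/nucleon

Total constituent mass: 7 × 1.0078 + 9 × 1.00866 = 16.13254 u
Mass defect Δm = 16.13254 − 16.0017 = 0.13084 u
Converting to energy: 0.13084 u × 931.49 MeV/u = 121.876 MeV
Per nucleon: 121.876 / 16 = 7.617 MeV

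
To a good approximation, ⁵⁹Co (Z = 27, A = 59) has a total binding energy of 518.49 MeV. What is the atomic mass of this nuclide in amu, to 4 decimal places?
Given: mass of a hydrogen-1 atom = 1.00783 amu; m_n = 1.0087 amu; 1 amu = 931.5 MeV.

Mass defect = 518.49 MeV / (931.5 MeV/amu) = 0.556618 amu
Constituent mass = 27(1.00783) + 32(1.0087) = 59.48981 amu
Atomic mass = 59.48981 − 0.556618 = 58.933192 amu ≈ 58.9332 amu (to 4 decimal places)

58.9332 amu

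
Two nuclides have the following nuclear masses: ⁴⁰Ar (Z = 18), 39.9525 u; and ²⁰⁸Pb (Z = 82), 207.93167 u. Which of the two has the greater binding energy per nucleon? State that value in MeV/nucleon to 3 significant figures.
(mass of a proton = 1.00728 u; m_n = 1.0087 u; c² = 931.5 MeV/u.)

⁴⁰Ar; 8.61 MeV/nucleon

⁴⁰Ar: Σm = 18(1.00728) + 22(1.0087) = 40.32244 u; Δm = 0.36994 u; E_B = 344.599 MeV; E_B/A = 8.61498 MeV
²⁰⁸Pb: Σm = 82(1.00728) + 126(1.0087) = 209.69316 u; Δm = 1.76149 u; E_B = 1640.83 MeV; E_B/A = 7.889 MeV
⁴⁰Ar has the higher binding energy per nucleon, so it is the more tightly bound nucleus.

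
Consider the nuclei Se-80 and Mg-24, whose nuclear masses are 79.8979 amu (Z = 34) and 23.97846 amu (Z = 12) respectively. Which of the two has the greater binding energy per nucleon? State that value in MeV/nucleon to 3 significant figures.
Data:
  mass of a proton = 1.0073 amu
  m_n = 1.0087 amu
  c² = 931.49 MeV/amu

Se-80: Σm = 34(1.0073) + 46(1.0087) = 80.6484 amu; Δm = 0.7505 amu; E_B = 699.08 MeV; E_B/A = 8.739 MeV
Mg-24: Σm = 12(1.0073) + 12(1.0087) = 24.1920 amu; Δm = 0.21354 amu; E_B = 198.91 MeV; E_B/A = 8.288 MeV
Se-80 has the higher binding energy per nucleon, so it is the more tightly bound nucleus.

Se-80; 8.74 MeV/nucleon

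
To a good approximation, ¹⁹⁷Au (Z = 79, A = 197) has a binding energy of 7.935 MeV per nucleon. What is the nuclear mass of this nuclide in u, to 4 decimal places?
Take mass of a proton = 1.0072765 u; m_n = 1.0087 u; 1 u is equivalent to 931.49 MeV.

Total binding energy = 197 × 7.935 = 1563.195 MeV
Mass defect = 1563.195 MeV / (931.49 MeV/u) = 1.678166 u
Constituent mass = 79(1.0072765) + 118(1.0087) = 198.6014435 u
Nuclear mass = 198.6014435 − 1.678166 = 196.9232775 u ≈ 196.9233 u (to 4 decimal places)

196.9233 u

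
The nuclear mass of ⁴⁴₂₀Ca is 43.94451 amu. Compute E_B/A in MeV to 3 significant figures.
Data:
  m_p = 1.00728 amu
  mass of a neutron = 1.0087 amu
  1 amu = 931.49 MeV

8.68 MeV/nucleon

With 20 protons and 24 neutrons (A = 44):
Mass of separated nucleons = 20(1.00728) + 24(1.0087) = 20.14560 + 24.2088 = 44.35440 amu
The mass defect is 44.35440 − 43.94451 = 0.40989 amu.
Converting to energy: 0.40989 amu × 931.49 MeV/amu = 381.808 MeV
BE/A = 381.808 MeV / 44 = 8.677 MeV/nucleon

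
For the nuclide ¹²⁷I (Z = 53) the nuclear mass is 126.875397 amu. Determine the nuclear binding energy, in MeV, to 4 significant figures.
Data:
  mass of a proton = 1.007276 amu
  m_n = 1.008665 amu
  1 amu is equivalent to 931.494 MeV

Σm = 53·m_p + 74·m_n = 53.385628 + 74.641210 = 128.026838 amu
Δm = 128.026838 − 126.875397 = 1.151441 amu
Converting to energy: 1.151441 amu × 931.494 MeV/amu = 1072.56 MeV

1073 MeV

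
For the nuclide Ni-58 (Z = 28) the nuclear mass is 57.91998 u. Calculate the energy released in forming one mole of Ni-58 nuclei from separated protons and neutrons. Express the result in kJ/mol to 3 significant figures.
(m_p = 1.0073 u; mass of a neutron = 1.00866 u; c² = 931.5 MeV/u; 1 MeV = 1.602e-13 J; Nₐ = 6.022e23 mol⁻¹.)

Σm = 28·m_p + 30·m_n = 28.2044 + 30.25980 = 58.46420 u
Mass defect Δm = 58.46420 − 57.91998 = 0.54422 u
Converting to energy: 0.54422 u × 931.5 MeV/u = 506.941 MeV
Per nucleus in joules: 506.941 MeV × 1.602e-13 J/MeV = 8.1212e-11 J
Per mole: 8.1212e-11 J × 6.022e23 mol⁻¹ = 4.8906e+13 J/mol

4.89e+10 kJ/mol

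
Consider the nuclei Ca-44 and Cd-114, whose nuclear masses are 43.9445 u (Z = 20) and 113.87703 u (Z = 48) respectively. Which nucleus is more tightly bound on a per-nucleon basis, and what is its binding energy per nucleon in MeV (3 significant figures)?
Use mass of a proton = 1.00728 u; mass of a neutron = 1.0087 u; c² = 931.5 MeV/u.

Ca-44: Σm = 20(1.00728) + 24(1.0087) = 44.35440 u; Δm = 0.40990 u; E_B = 381.82 MeV; E_B/A = 8.678 MeV
Cd-114: Σm = 48(1.00728) + 66(1.0087) = 114.92364 u; Δm = 1.04661 u; E_B = 974.92 MeV; E_B/A = 8.552 MeV
Ca-44 has the higher binding energy per nucleon, so it is the more tightly bound nucleus.

Ca-44; 8.68 MeV/nucleon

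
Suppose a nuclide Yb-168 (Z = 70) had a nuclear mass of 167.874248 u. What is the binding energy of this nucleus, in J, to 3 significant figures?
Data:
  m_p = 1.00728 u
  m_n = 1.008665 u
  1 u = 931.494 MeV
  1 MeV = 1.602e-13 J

2.22e-10 J

Z = 70, so N = A − Z = 168 − 70 = 98.
Σm = 70·m_p + 98·m_n = 70.50960 + 98.849170 = 169.358770 u
The mass defect is 169.358770 − 167.874248 = 1.484522 u.
E_B = 1.484522 × 931.494 = 1382.82 MeV
In joules: 1382.82 MeV × 1.602e-13 J/MeV = 2.2153e-10 J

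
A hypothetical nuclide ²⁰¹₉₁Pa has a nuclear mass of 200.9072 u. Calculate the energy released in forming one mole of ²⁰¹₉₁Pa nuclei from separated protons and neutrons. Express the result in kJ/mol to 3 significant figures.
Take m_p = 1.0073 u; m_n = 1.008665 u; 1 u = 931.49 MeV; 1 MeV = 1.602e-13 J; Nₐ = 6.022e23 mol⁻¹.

Z = 91, so N = A − Z = 201 − 91 = 110.
Σm = 91·m_p + 110·m_n = 91.6643 + 110.953150 = 202.617450 u
Mass defect Δm = 202.617450 − 200.9072 = 1.710250 u
E_B = 1.710250 × 931.49 = 1593.08 MeV
Per nucleus in joules: 1593.08 MeV × 1.602e-13 J/MeV = 2.5521e-10 J
Per mole: 2.5521e-10 J × 6.022e23 mol⁻¹ = 1.5369e+14 J/mol

1.54e+11 kJ/mol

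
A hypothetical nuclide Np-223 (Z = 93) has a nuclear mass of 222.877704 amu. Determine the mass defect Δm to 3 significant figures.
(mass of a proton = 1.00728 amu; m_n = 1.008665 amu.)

The nucleus contains 93 protons and 223 − 93 = 130 neutrons.
Total constituent mass: 93 × 1.00728 + 130 × 1.008665 = 224.803490 amu
The mass defect is 224.803490 − 222.877704 = 1.925786 amu.

1.93 amu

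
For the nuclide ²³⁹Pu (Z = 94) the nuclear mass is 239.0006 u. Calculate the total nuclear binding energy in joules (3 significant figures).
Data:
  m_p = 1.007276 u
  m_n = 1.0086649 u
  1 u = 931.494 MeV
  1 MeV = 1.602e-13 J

2.89e-10 J

Total constituent mass: 94 × 1.007276 + 145 × 1.0086649 = 240.9403545 u
Δm = 240.9403545 − 239.0006 = 1.9397545 u
Converting to energy: 1.9397545 u × 931.494 MeV/u = 1806.87 MeV
In joules: 1806.87 MeV × 1.602e-13 J/MeV = 2.8946e-10 J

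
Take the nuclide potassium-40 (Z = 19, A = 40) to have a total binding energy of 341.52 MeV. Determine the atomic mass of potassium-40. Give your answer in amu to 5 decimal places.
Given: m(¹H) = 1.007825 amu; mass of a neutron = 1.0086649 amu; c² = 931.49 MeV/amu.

39.96400 amu

Mass defect = 341.52 MeV / (931.49 MeV/amu) = 0.3666384 amu
Constituent mass = 19(1.007825) + 21(1.0086649) = 40.3306379 amu
Atomic mass = 40.3306379 − 0.3666384 = 39.9639995 amu ≈ 39.96400 amu (to 5 decimal places)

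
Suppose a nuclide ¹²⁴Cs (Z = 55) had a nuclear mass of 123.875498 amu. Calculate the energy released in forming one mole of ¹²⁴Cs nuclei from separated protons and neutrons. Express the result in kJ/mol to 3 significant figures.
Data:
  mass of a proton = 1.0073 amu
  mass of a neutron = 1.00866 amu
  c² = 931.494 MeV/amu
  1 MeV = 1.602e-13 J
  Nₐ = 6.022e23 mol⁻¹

Mass of separated nucleons = 55(1.0073) + 69(1.00866) = 55.4015 + 69.59754 = 124.99904 amu
Δm = 124.99904 − 123.875498 = 1.123542 amu
Converting to energy: 1.123542 amu × 931.494 MeV/amu = 1046.57 MeV
Per nucleus in joules: 1046.57 MeV × 1.602e-13 J/MeV = 1.6766e-10 J
Per mole: 1.6766e-10 J × 6.022e23 mol⁻¹ = 1.0096e+14 J/mol

1.01e+11 kJ/mol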